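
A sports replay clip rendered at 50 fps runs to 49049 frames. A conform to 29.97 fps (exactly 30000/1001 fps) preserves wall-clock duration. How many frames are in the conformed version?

29400 frames

Target frames = source frames × (target rate / source rate) = 49049 × (30000/1001)/(50) = 49049 × 600/1001 = 29400.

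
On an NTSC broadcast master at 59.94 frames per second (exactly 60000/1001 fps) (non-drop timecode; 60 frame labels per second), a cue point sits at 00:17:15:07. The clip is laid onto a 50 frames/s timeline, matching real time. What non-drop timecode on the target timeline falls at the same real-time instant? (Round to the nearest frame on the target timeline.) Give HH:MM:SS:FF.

00:17:16:08

Source frame index: (0×3600 + 17×60 + 15) × 60 + 7 = 62107.
Real time: 62107 / (60000/1001) = 62169107/60000 s.
Target frame: (62169107/60000) × (50) = 62169107/1200 ≈ 51807.589 → 51808.
At 50 labels/s: frame 51808 → 00:17:16:08.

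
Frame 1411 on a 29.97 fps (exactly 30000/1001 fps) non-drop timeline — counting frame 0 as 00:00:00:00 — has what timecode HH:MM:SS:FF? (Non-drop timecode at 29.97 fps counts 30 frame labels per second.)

1411 ÷ 30 = 47 full seconds, remainder 1 frame.
47 s = 0 h 0 min 47 s.
Timecode: 00:00:47:01.

00:00:47:01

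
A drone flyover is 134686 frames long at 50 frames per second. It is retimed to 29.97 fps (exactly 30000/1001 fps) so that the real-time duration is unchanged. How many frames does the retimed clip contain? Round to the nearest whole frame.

Frames at target rate = 134686 × (30000/1001) / (50) = 80811600/1001 ≈ 80730.869.
Nearest whole frame: 80731.

80731 frames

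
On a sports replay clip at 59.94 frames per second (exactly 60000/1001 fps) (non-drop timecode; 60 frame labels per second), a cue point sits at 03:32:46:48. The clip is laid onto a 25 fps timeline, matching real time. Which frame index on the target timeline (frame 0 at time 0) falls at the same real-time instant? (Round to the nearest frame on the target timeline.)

frame 319489

Source frame index: (3×3600 + 32×60 + 46) × 60 + 48 = 766008.
Real time: 766008 / (60000/1001) = 31948917/2500 s.
Target frame: (31948917/2500) × (25) = 31948917/100 ≈ 319489.170 → 319489.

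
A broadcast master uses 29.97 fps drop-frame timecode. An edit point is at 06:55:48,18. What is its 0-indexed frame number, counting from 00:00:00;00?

As if non-drop at 30 labels/s: (6 × 3600 + 55 × 60 + 48) × 30 + 18 = 748458.
Minute boundaries passed: 415; those not divisible by 10: 415 − 41 = 374; dropped labels = 2 × 374 = 748.
Actual frame index = 748458 − 748 = 747710.

747710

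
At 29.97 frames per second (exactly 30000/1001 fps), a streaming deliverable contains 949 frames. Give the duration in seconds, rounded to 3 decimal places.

31.665 seconds

Running time = 949 × 1001/30000 = 949949/30000 s ≈ 31.665 s.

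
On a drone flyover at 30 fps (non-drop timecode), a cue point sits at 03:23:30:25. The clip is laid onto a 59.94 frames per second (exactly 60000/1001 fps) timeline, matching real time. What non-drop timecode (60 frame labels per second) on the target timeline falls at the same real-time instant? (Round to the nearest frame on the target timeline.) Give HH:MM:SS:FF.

03:23:18:38

Source frame index: (3×3600 + 23×60 + 30) × 30 + 25 = 366325.
Real time: 366325 / (30) = 73265/6 s.
Target frame: (73265/6) × (60000/1001) = 732650000/1001 ≈ 731918.082 → 731918.
At 60 labels/s: frame 731918 → 03:23:18:38.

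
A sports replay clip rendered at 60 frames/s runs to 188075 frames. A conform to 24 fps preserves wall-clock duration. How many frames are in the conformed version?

Target frames = source frames × (target rate / source rate) = 188075 × (24)/(60) = 188075 × 2/5 = 75230.

75230 frames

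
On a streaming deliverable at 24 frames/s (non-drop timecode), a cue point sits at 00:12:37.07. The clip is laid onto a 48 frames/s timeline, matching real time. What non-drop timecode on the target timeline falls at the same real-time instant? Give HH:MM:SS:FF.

Source frame index: (0×3600 + 12×60 + 37) × 24 + 7 = 18175.
Real time: 18175 / (24) = 18175/24 s.
Target frame: (18175/24) × (48) = 36350.
At 48 labels/s: frame 36350 → 00:12:37:14.

00:12:37:14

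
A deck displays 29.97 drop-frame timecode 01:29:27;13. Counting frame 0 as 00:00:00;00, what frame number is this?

160861

Complete 10-minute blocks: 8, each 17982 frames → 143856.
Remaining 9 whole minutes in the current block: 1800 + 8 × 1798 = 16184 frames.
Within the current minute: 27 × 30 + 13 − 2 = 821 (labels ;00/;01 skipped at this minute). Total = 143856 + 16184 + 821 = 160861.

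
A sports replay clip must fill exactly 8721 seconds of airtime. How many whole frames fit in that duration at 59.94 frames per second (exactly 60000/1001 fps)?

522737 frames

Frames = 8721 × 60000/1001 = 523260000/1001 ≈ 522737.2627.
Complete frames: 522737.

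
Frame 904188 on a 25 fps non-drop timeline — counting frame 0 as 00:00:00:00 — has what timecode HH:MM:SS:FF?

10:02:47:13

904188 ÷ 25 = 36167 full seconds, remainder 13 frames.
36167 s = 10 h 2 min 47 s.
Timecode: 10:02:47:13.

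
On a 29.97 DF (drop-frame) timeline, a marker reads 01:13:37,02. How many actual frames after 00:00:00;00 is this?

132380

Complete 10-minute blocks: 7, each 17982 frames → 125874.
Remaining 3 whole minutes in the current block: 1800 + 2 × 1798 = 5396 frames.
Within the current minute: 37 × 30 + 2 − 2 = 1110 (labels ;00/;01 skipped at this minute). Total = 125874 + 5396 + 1110 = 132380.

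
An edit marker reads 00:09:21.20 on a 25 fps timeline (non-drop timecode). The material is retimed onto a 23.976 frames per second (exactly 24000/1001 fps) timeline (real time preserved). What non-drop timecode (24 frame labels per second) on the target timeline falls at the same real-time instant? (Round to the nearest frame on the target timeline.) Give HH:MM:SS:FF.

00:09:21:06

Source frame index: (0×3600 + 9×60 + 21) × 25 + 20 = 14045.
Real time: 14045 / (25) = 2809/5 s.
Target frame: (2809/5) × (24000/1001) = 13483200/1001 ≈ 13469.730 → 13470.
At 24 labels/s: frame 13470 → 00:09:21:06.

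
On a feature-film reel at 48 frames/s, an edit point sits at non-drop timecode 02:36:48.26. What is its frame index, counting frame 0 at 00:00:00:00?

451610

Total seconds to the label: (2 × 3600 + 36 × 60 + 48) = 9408.
Frame index = 9408 × 48 + 26 = 451610.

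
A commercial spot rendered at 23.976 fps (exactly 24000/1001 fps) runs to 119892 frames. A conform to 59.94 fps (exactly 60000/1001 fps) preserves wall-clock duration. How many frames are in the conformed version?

299730 frames

Frames at target rate = 119892 × (60000/1001) / (24000/1001) = 299730.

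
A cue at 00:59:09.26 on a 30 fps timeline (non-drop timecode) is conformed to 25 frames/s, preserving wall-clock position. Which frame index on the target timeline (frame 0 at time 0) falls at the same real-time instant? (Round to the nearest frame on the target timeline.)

Source frame index: (0×3600 + 59×60 + 9) × 30 + 26 = 106496.
Real time: 106496 / (30) = 53248/15 s.
Target frame: (53248/15) × (25) = 266240/3 ≈ 88746.667 → 88747.

frame 88747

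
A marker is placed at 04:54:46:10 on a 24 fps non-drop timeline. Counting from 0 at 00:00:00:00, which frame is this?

frame 424474

Total seconds to the label: (4 × 3600 + 54 × 60 + 46) = 17686.
Frame index = 17686 × 24 + 10 = 424474.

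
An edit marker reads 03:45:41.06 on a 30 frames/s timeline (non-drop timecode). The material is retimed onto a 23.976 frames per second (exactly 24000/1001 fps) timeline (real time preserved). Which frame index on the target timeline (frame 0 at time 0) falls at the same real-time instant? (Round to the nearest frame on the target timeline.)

Source frame index: (3×3600 + 45×60 + 41) × 30 + 6 = 406236.
Real time: 406236 / (30) = 67706/5 s.
Target frame: (67706/5) × (24000/1001) = 324988800/1001 ≈ 324664.136 → 324664.

frame 324664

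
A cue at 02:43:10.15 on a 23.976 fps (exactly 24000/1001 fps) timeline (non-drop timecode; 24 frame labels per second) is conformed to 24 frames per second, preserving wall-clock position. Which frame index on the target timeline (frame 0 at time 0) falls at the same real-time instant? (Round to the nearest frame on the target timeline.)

Source frame index: (2×3600 + 43×60 + 10) × 24 + 15 = 234975.
Real time: 234975 / (24000/1001) = 3136133/320 s.
Target frame: (3136133/320) × (24) = 9408399/40 ≈ 235209.975 → 235210.

frame 235210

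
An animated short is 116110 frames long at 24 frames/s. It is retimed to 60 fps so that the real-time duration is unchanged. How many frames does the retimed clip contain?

Target frames = source frames × (target rate / source rate) = 116110 × (60)/(24) = 116110 × 5/2 = 290275.

290275 frames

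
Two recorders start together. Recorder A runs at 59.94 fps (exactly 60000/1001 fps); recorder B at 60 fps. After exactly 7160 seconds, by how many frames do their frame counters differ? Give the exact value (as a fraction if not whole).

429600/1001 frames

A emits 60000/1001 × 7160 = 429600000/1001 frames; B emits 60 × 7160 = 429600.
Difference = 429600/1001 frames (≈ 429.1708); B is ahead of A.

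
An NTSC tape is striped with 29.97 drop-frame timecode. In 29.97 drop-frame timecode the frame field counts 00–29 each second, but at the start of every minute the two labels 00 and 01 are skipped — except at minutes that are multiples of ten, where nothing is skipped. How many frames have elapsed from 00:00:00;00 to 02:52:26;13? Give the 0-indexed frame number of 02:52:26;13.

310083

Complete 10-minute blocks: 17, each 17982 frames → 305694.
Remaining 2 whole minutes in the current block: 1800 + 1 × 1798 = 3598 frames.
Within the current minute: 26 × 30 + 13 − 2 = 791 (labels ;00/;01 skipped at this minute). Total = 305694 + 3598 + 791 = 310083.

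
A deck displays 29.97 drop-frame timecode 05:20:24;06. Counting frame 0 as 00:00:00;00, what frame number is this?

576150

As if non-drop at 30 labels/s: (5 × 3600 + 20 × 60 + 24) × 30 + 6 = 576726.
Minute boundaries passed: 320; those not divisible by 10: 320 − 32 = 288; dropped labels = 2 × 288 = 576.
Actual frame index = 576726 − 576 = 576150.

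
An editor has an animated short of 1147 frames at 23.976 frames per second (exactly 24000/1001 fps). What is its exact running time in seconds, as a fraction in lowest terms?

1148147/24000 seconds

Running time = 1147 ÷ (24000/1001) = 1147 × 1001/24000 = 1148147/24000 s.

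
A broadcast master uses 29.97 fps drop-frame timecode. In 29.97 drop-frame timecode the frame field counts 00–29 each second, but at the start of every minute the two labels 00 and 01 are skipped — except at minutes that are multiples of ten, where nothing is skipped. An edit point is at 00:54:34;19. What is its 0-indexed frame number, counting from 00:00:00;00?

As if non-drop at 30 labels/s: (0 × 3600 + 54 × 60 + 34) × 30 + 19 = 98239.
Minute boundaries passed: 54; those not divisible by 10: 54 − 5 = 49; dropped labels = 2 × 49 = 98.
Actual frame index = 98239 − 98 = 98141.

98141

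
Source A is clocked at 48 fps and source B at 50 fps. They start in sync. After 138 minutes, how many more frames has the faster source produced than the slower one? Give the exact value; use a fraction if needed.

16560 frames

138 min = 8280 s.
A emits 48 × 8280 = 397440 frames; B emits 50 × 8280 = 414000.
Difference = 16560 frames; B is ahead of A.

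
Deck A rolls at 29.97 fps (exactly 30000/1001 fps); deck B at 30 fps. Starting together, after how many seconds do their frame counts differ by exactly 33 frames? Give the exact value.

The gap grows by |30 − 30000/1001| = 30/1001 frames per second.
Time for a 33-frame gap: 33 ÷ (30/1001) = 1101.1 s.

1101.1 seconds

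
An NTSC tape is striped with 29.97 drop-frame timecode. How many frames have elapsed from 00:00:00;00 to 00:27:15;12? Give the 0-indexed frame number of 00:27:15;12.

49012

Complete 10-minute blocks: 2, each 17982 frames → 35964.
Remaining 7 whole minutes in the current block: 1800 + 6 × 1798 = 12588 frames.
Within the current minute: 15 × 30 + 12 − 2 = 460 (labels ;00/;01 skipped at this minute). Total = 35964 + 12588 + 460 = 49012.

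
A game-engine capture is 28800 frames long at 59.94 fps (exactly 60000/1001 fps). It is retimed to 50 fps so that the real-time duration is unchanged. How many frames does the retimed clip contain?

Target frames = source frames × (target rate / source rate) = 28800 × (50)/(60000/1001) = 28800 × 1001/1200 = 24024.

24024 frames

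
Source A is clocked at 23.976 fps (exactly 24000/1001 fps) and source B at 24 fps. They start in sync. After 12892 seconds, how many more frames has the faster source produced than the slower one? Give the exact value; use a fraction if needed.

A emits 24000/1001 × 12892 = 28128000/91 frames; B emits 24 × 12892 = 309408.
Difference = 28128/91 frames (≈ 309.0989); B is ahead of A.

28128/91 frames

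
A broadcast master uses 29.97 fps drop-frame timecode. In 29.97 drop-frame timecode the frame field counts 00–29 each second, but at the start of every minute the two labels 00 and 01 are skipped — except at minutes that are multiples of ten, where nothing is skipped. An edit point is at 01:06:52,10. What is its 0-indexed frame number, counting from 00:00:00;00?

120250

Complete 10-minute blocks: 6, each 17982 frames → 107892.
Remaining 6 whole minutes in the current block: 1800 + 5 × 1798 = 10790 frames.
Within the current minute: 52 × 30 + 10 − 2 = 1568 (labels ;00/;01 skipped at this minute). Total = 107892 + 10790 + 1568 = 120250.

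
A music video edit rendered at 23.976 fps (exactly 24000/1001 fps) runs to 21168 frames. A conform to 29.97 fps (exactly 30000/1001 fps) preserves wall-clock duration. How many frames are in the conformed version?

Target frames = source frames × (target rate / source rate) = 21168 × (30000/1001)/(24000/1001) = 21168 × 5/4 = 26460.

26460 frames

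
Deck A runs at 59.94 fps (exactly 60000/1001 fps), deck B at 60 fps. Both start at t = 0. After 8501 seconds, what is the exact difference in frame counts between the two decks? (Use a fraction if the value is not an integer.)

A emits 60000/1001 × 8501 = 510060000/1001 frames; B emits 60 × 8501 = 510060.
Difference = 510060/1001 frames (≈ 509.5504); B is ahead of A.

510060/1001 frames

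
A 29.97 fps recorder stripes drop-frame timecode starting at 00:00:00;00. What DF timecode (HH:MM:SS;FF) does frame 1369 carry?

00:00:45;19

Each 10-minute DF block holds 10 × 60 × 30 − 9 × 2 = 17982 frames. 1369 ÷ 17982 → 0 full blocks, remainder 1369.
Within the partial block the first minute is 1800 frames and each further minute 1798, so 0 further minute boundaries passed. Total skipped labels = 18 × 0 + 2 × 0 = 0.
Non-drop label index = 1369 + 0 = 1369; at 30 labels/s that is 00:00:45:19, i.e. DF 00:00:45;19.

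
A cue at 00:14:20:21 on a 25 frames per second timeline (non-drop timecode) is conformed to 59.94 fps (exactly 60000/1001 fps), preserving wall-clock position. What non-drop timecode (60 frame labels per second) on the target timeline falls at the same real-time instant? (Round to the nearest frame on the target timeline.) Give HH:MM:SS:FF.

Source frame index: (0×3600 + 14×60 + 20) × 25 + 21 = 21521.
Real time: 21521 / (25) = 21521/25 s.
Target frame: (21521/25) × (60000/1001) = 51650400/1001 ≈ 51598.801 → 51599.
At 60 labels/s: frame 51599 → 00:14:19:59.

00:14:19:59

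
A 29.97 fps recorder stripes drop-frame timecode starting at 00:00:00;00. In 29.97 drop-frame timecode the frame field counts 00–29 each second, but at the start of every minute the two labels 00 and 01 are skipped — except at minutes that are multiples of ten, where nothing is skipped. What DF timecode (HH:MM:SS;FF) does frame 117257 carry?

01:05:12;15

Each 10-minute DF block holds 10 × 60 × 30 − 9 × 2 = 17982 frames. 117257 ÷ 17982 → 6 full blocks, remainder 9365.
Within the partial block the first minute is 1800 frames and each further minute 1798, so 5 further minute boundaries passed. Total skipped labels = 18 × 6 + 2 × 5 = 118.
Non-drop label index = 117257 + 118 = 117375; at 30 labels/s that is 01:05:12:15, i.e. DF 01:05:12;15.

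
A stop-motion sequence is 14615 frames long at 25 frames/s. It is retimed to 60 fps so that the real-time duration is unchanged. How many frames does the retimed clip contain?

35076 frames

Target frames = source frames × (target rate / source rate) = 14615 × (60)/(25) = 14615 × 12/5 = 35076.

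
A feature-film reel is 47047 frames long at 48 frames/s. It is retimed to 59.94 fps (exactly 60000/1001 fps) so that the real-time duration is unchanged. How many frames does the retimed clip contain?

Target frames = source frames × (target rate / source rate) = 47047 × (60000/1001)/(48) = 47047 × 1250/1001 = 58750.

58750 frames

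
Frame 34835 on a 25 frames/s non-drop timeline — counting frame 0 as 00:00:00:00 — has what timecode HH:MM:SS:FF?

00:23:13:10

34835 ÷ 25 = 1393 full seconds, remainder 10 frames.
1393 s = 0 h 23 min 13 s.
Timecode: 00:23:13:10.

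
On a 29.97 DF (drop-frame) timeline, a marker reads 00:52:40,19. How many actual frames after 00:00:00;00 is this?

As if non-drop at 30 labels/s: (0 × 3600 + 52 × 60 + 40) × 30 + 19 = 94819.
Minute boundaries passed: 52; those not divisible by 10: 52 − 5 = 47; dropped labels = 2 × 47 = 94.
Actual frame index = 94819 − 94 = 94725.

94725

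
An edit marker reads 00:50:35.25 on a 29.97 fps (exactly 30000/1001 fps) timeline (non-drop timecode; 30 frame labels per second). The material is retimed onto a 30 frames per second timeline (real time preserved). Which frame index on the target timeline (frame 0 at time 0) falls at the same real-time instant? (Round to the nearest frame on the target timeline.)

frame 91166

Source frame index: (0×3600 + 50×60 + 35) × 30 + 25 = 91075.
Real time: 91075 / (30000/1001) = 3646643/1200 s.
Target frame: (3646643/1200) × (30) = 3646643/40 ≈ 91166.075 → 91166.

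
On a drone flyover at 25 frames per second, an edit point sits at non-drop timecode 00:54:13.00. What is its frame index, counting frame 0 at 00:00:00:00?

Total seconds to the label: (0 × 3600 + 54 × 60 + 13) = 3253.
Frame index = 3253 × 25 + 0 = 81325.

frame 81325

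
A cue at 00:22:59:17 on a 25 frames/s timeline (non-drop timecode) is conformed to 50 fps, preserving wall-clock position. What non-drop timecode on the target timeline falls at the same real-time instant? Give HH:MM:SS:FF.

00:22:59:34

Source frame index: (0×3600 + 22×60 + 59) × 25 + 17 = 34492.
Real time: 34492 / (25) = 34492/25 s.
Target frame: (34492/25) × (50) = 68984.
At 50 labels/s: frame 68984 → 00:22:59:34.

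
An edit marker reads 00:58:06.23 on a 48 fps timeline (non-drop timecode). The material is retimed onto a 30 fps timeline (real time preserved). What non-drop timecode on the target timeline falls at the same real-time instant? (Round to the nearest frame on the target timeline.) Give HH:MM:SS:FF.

Source frame index: (0×3600 + 58×60 + 6) × 48 + 23 = 167351.
Real time: 167351 / (48) = 167351/48 s.
Target frame: (167351/48) × (30) = 836755/8 ≈ 104594.375 → 104594.
At 30 labels/s: frame 104594 → 00:58:06:14.

00:58:06:14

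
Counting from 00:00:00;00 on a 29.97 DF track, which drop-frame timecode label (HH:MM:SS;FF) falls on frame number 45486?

Each 10-minute DF block holds 10 × 60 × 30 − 9 × 2 = 17982 frames. 45486 ÷ 17982 → 2 full blocks, remainder 9522.
Within the partial block the first minute is 1800 frames and each further minute 1798, so 5 further minute boundaries passed. Total skipped labels = 18 × 2 + 2 × 5 = 46.
Non-drop label index = 45486 + 46 = 45532; at 30 labels/s that is 00:25:17:22, i.e. DF 00:25:17;22.

00:25:17;22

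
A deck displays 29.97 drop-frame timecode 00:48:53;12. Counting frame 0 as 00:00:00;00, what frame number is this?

Complete 10-minute blocks: 4, each 17982 frames → 71928.
Remaining 8 whole minutes in the current block: 1800 + 7 × 1798 = 14386 frames.
Within the current minute: 53 × 30 + 12 − 2 = 1600 (labels ;00/;01 skipped at this minute). Total = 71928 + 14386 + 1600 = 87914.

87914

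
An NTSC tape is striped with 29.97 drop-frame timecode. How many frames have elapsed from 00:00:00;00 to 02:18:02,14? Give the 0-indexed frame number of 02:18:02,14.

248224

Complete 10-minute blocks: 13, each 17982 frames → 233766.
Remaining 8 whole minutes in the current block: 1800 + 7 × 1798 = 14386 frames.
Within the current minute: 2 × 30 + 14 − 2 = 72 (labels ;00/;01 skipped at this minute). Total = 233766 + 14386 + 72 = 248224.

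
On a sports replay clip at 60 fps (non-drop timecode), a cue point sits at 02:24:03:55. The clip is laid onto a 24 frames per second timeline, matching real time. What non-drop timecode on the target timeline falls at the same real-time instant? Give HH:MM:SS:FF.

Source frame index: (2×3600 + 24×60 + 3) × 60 + 55 = 518635.
Real time: 518635 / (60) = 103727/12 s.
Target frame: (103727/12) × (24) = 207454.
At 24 labels/s: frame 207454 → 02:24:03:22.

02:24:03:22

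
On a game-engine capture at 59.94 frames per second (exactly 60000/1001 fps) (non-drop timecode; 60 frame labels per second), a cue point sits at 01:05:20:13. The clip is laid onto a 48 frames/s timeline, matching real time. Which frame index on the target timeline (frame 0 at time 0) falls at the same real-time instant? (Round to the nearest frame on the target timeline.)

Source frame index: (1×3600 + 5×60 + 20) × 60 + 13 = 235213.
Real time: 235213 / (60000/1001) = 235448213/60000 s.
Target frame: (235448213/60000) × (48) = 235448213/1250 ≈ 188358.570 → 188359.

frame 188359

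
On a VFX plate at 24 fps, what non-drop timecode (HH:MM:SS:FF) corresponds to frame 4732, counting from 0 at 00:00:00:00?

00:03:17:04

4732 ÷ 24 = 197 full seconds, remainder 4 frames.
197 s = 0 h 3 min 17 s.
Timecode: 00:03:17:04.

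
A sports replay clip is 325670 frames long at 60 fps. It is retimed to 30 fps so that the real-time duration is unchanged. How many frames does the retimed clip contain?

162835 frames

Target frames = source frames × (target rate / source rate) = 325670 × (30)/(60) = 325670 × 1/2 = 162835.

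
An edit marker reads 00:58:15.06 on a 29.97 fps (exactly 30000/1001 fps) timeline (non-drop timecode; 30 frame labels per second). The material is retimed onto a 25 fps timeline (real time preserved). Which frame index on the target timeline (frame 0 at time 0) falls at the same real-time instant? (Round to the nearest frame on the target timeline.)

Source frame index: (0×3600 + 58×60 + 15) × 30 + 6 = 104856.
Real time: 104856 / (30000/1001) = 4373369/1250 s.
Target frame: (4373369/1250) × (25) = 4373369/50 ≈ 87467.380 → 87467.

frame 87467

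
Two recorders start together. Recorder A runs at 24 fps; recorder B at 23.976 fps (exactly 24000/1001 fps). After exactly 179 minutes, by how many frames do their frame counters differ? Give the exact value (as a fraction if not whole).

179 min = 10740 s.
A emits 24 × 10740 = 257760 frames; B emits 24000/1001 × 10740 = 257760000/1001.
Difference = 257760/1001 frames (≈ 257.5025); B is behind A.

257760/1001 frames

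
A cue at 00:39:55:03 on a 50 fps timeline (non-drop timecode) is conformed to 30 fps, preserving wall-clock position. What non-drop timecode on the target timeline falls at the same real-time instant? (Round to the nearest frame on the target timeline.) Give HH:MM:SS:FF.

00:39:55:02

Source frame index: (0×3600 + 39×60 + 55) × 50 + 3 = 119753.
Real time: 119753 / (50) = 119753/50 s.
Target frame: (119753/50) × (30) = 359259/5 ≈ 71851.800 → 71852.
At 30 labels/s: frame 71852 → 00:39:55:02.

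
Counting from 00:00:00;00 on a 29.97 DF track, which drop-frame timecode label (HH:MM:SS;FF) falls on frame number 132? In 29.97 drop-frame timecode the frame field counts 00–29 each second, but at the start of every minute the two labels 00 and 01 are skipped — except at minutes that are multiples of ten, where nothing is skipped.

Ten DF minutes hold 17982 frames, so frame 132 lies in block 0 (frames 0–17981) with 132 frames into that block.
The block's first minute is 1800 frames and the rest 1798 each; 132 frames reaches minute 0, so 0 × 18 + 0 × 2 = 0 labels have been skipped so far.
Adding those back, label number 132 + 0 = 132 at 30 labels/s is 4 s + 12 f = 0 h 0 min 4 s frame 12, i.e. 00:00:04;12.

00:00:04;12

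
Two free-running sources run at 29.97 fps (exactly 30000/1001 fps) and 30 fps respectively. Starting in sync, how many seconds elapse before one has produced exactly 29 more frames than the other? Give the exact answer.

The gap grows by |30 − 30000/1001| = 30/1001 frames per second.
Time for a 29-frame gap: 29 ÷ (30/1001) = 29029/30 s.

29029/30 seconds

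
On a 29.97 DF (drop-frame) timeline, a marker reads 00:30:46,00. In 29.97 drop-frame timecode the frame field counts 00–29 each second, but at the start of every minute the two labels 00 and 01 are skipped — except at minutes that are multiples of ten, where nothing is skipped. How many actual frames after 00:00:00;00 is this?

55326

Complete 10-minute blocks: 3, each 17982 frames → 53946.
Remaining 0 whole minutes in the current block: 0 frames.
Within the current minute: 46 × 30 + 0 = 1380. Total = 53946 + 0 + 1380 = 55326.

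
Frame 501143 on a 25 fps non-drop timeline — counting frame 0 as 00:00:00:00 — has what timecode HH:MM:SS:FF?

05:34:05:18

501143 ÷ 25 = 20045 full seconds, remainder 18 frames.
20045 s = 5 h 34 min 5 s.
Timecode: 05:34:05:18.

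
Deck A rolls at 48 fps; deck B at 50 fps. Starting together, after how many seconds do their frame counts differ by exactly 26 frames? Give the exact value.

13 seconds

The gap grows by |50 − 48| = 2 frames per second.
Time for a 26-frame gap: 26 ÷ (2) = 13 s.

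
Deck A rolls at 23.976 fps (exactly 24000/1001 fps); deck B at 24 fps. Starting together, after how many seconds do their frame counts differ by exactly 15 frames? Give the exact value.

625.625 seconds

The gap grows by |24 − 24000/1001| = 24/1001 frames per second.
Time for a 15-frame gap: 15 ÷ (24/1001) = 625.625 s.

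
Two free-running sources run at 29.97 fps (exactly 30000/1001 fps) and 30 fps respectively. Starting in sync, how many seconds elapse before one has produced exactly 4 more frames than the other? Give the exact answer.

2002/15 seconds

The gap grows by |30 − 30000/1001| = 30/1001 frames per second.
Time for a 4-frame gap: 4 ÷ (30/1001) = 2002/15 s.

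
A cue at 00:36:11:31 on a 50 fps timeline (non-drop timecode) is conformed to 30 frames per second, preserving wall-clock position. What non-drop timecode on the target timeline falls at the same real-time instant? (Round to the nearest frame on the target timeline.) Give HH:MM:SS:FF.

Source frame index: (0×3600 + 36×60 + 11) × 50 + 31 = 108581.
Real time: 108581 / (50) = 108581/50 s.
Target frame: (108581/50) × (30) = 325743/5 ≈ 65148.600 → 65149.
At 30 labels/s: frame 65149 → 00:36:11:19.

00:36:11:19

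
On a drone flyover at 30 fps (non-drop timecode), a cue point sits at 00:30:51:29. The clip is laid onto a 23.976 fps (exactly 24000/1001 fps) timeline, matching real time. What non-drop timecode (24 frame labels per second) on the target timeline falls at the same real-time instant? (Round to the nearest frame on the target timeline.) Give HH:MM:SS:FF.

00:30:50:03

Source frame index: (0×3600 + 30×60 + 51) × 30 + 29 = 55559.
Real time: 55559 / (30) = 55559/30 s.
Target frame: (55559/30) × (24000/1001) = 6349600/143 ≈ 44402.797 → 44403.
At 24 labels/s: frame 44403 → 00:30:50:03.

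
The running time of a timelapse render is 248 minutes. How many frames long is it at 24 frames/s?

357120 frames

248 min = 14880 s.
Frames = 14880 × 24 = 357120.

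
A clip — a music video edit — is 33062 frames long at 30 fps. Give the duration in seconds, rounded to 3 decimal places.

1102.067 seconds

Running time = 33062 × 1/30 = 16531/15 s ≈ 1102.067 s.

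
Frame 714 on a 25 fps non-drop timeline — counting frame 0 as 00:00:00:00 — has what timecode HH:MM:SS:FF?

714 ÷ 25 = 28 full seconds, remainder 14 frames.
28 s = 0 h 0 min 28 s.
Timecode: 00:00:28:14.

00:00:28:14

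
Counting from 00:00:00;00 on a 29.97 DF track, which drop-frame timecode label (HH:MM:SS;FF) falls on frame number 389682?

Ten DF minutes hold 17982 frames, so frame 389682 lies in block 21 (frames 377622–395603) with 12060 frames into that block.
The block's first minute is 1800 frames and the rest 1798 each; 12060 frames reaches minute 6, so 21 × 18 + 6 × 2 = 390 labels have been skipped so far.
Adding those back, label number 389682 + 390 = 390072 at 30 labels/s is 13002 s + 12 f = 3 h 36 min 42 s frame 12, i.e. 03:36:42;12.

03:36:42;12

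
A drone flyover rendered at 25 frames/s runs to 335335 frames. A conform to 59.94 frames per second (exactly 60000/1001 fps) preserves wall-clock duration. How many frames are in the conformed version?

804000 frames

Target frames = source frames × (target rate / source rate) = 335335 × (60000/1001)/(25) = 335335 × 2400/1001 = 804000.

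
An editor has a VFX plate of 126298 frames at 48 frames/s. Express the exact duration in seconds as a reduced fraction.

63149/24 seconds

Running time = 126298 ÷ (48) = 126298 × 1/48 = 63149/24 s.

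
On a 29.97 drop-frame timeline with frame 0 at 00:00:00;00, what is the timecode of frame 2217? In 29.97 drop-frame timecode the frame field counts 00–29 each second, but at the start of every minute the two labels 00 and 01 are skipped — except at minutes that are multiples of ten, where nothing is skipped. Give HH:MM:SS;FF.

Each 10-minute DF block holds 10 × 60 × 30 − 9 × 2 = 17982 frames. 2217 ÷ 17982 → 0 full blocks, remainder 2217.
Within the partial block the first minute is 1800 frames and each further minute 1798, so 1 further minute boundary passed. Total skipped labels = 18 × 0 + 2 × 1 = 2.
Non-drop label index = 2217 + 2 = 2219; at 30 labels/s that is 00:01:13:29, i.e. DF 00:01:13;29.

00:01:13;29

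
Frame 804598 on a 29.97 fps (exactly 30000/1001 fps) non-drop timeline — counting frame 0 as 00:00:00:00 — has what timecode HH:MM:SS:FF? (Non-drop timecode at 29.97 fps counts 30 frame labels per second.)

07:26:59:28

804598 ÷ 30 = 26819 full seconds, remainder 28 frames.
26819 s = 7 h 26 min 59 s.
Timecode: 07:26:59:28.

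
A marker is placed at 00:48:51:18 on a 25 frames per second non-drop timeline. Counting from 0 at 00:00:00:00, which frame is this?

frame 73293

Total seconds to the label: (0 × 3600 + 48 × 60 + 51) = 2931.
Frame index = 2931 × 25 + 18 = 73293.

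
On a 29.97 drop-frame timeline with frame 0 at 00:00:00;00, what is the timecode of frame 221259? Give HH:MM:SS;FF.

02:03:02;21

Ten DF minutes hold 17982 frames, so frame 221259 lies in block 12 (frames 215784–233765) with 5475 frames into that block.
The block's first minute is 1800 frames and the rest 1798 each; 5475 frames reaches minute 3, so 12 × 18 + 3 × 2 = 222 labels have been skipped so far.
Adding those back, label number 221259 + 222 = 221481 at 30 labels/s is 7382 s + 21 f = 2 h 3 min 2 s frame 21, i.e. 02:03:02;21.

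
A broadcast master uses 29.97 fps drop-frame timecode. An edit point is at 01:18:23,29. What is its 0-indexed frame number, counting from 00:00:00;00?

Complete 10-minute blocks: 7, each 17982 frames → 125874.
Remaining 8 whole minutes in the current block: 1800 + 7 × 1798 = 14386 frames.
Within the current minute: 23 × 30 + 29 − 2 = 717 (labels ;00/;01 skipped at this minute). Total = 125874 + 14386 + 717 = 140977.

140977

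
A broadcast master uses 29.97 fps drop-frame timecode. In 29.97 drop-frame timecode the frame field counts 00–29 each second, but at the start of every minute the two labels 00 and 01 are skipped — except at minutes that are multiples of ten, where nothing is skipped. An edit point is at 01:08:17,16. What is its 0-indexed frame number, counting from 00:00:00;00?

Complete 10-minute blocks: 6, each 17982 frames → 107892.
Remaining 8 whole minutes in the current block: 1800 + 7 × 1798 = 14386 frames.
Within the current minute: 17 × 30 + 16 − 2 = 524 (labels ;00/;01 skipped at this minute). Total = 107892 + 14386 + 524 = 122802.

122802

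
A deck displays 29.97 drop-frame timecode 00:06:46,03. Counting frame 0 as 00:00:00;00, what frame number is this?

12171

As if non-drop at 30 labels/s: (0 × 3600 + 6 × 60 + 46) × 30 + 3 = 12183.
Minute boundaries passed: 6; those not divisible by 10: 6 − 0 = 6; dropped labels = 2 × 6 = 12.
Actual frame index = 12183 − 12 = 12171.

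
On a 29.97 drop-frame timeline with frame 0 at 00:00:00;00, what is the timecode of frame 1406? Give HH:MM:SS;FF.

00:00:46;26

Ten DF minutes hold 17982 frames, so frame 1406 lies in block 0 (frames 0–17981) with 1406 frames into that block.
The block's first minute is 1800 frames and the rest 1798 each; 1406 frames reaches minute 0, so 0 × 18 + 0 × 2 = 0 labels have been skipped so far.
Adding those back, label number 1406 + 0 = 1406 at 30 labels/s is 46 s + 26 f = 0 h 0 min 46 s frame 26, i.e. 00:00:46;26.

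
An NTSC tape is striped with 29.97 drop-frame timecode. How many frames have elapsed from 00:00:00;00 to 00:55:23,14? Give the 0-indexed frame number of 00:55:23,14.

As if non-drop at 30 labels/s: (0 × 3600 + 55 × 60 + 23) × 30 + 14 = 99704.
Minute boundaries passed: 55; those not divisible by 10: 55 − 5 = 50; dropped labels = 2 × 50 = 100.
Actual frame index = 99704 − 100 = 99604.

99604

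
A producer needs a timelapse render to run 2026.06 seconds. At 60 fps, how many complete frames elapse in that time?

121563 frames

Frames = 2026.06 × 60 = 607818/5 ≈ 121563.6000.
Complete frames: 121563.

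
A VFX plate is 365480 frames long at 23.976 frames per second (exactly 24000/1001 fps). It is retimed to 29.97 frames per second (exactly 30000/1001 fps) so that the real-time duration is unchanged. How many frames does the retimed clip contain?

Target frames = source frames × (target rate / source rate) = 365480 × (30000/1001)/(24000/1001) = 365480 × 5/4 = 456850.

456850 frames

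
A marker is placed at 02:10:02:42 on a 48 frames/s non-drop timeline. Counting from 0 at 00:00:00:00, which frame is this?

Total seconds to the label: (2 × 3600 + 10 × 60 + 2) = 7802.
Frame index = 7802 × 48 + 42 = 374538.

frame 374538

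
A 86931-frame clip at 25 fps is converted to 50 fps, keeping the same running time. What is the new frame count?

173862 frames

Frames at target rate = 86931 × (50) / (25) = 173862.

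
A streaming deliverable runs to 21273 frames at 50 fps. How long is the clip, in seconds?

425.46 seconds

Running time = 21273 / (50) = 425.46 s.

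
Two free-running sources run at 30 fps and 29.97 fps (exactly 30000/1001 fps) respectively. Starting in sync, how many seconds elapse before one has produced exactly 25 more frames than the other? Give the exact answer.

The gap grows by |30000/1001 − 30| = 30/1001 frames per second.
Time for a 25-frame gap: 25 ÷ (30/1001) = 5005/6 s.

5005/6 seconds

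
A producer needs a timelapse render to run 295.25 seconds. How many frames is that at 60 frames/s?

Frames = 295.25 × 60 = 17715.

17715 frames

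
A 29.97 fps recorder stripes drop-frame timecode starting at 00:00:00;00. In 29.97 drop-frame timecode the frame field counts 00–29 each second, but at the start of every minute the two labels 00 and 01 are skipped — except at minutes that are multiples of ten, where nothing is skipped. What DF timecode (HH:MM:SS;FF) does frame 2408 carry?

Each 10-minute DF block holds 10 × 60 × 30 − 9 × 2 = 17982 frames. 2408 ÷ 17982 → 0 full blocks, remainder 2408.
Within the partial block the first minute is 1800 frames and each further minute 1798, so 1 further minute boundary passed. Total skipped labels = 18 × 0 + 2 × 1 = 2.
Non-drop label index = 2408 + 2 = 2410; at 30 labels/s that is 00:01:20:10, i.e. DF 00:01:20;10.

00:01:20;10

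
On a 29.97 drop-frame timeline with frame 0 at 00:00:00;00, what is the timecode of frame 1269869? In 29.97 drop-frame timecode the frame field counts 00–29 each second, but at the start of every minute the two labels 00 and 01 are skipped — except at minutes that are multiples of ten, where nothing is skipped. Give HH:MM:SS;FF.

Ten DF minutes hold 17982 frames, so frame 1269869 lies in block 70 (frames 1258740–1276721) with 11129 frames into that block.
The block's first minute is 1800 frames and the rest 1798 each; 11129 frames reaches minute 6, so 70 × 18 + 6 × 2 = 1272 labels have been skipped so far.
Adding those back, label number 1269869 + 1272 = 1271141 at 30 labels/s is 42371 s + 11 f = 11 h 46 min 11 s frame 11, i.e. 11:46:11;11.

11:46:11;11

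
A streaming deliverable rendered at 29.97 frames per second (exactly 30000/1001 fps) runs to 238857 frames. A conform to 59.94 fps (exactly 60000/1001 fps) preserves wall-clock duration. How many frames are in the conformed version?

Frames at target rate = 238857 × (60000/1001) / (30000/1001) = 477714.

477714 frames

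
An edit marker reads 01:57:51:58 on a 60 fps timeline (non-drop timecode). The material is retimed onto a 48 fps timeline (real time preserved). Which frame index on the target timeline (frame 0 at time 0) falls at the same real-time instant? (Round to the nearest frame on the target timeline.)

frame 339454

Source frame index: (1×3600 + 57×60 + 51) × 60 + 58 = 424318.
Real time: 424318 / (60) = 212159/30 s.
Target frame: (212159/30) × (48) = 1697272/5 ≈ 339454.400 → 339454.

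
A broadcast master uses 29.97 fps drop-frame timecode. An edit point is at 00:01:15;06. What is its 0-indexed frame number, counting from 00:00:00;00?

As if non-drop at 30 labels/s: (0 × 3600 + 1 × 60 + 15) × 30 + 6 = 2256.
Minute boundaries passed: 1; those not divisible by 10: 1 − 0 = 1; dropped labels = 2 × 1 = 2.
Actual frame index = 2256 − 2 = 2254.

2254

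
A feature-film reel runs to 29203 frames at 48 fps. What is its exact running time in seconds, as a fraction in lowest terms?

Running time = 29203 ÷ (48) = 29203 × 1/48 = 29203/48 s.

29203/48 seconds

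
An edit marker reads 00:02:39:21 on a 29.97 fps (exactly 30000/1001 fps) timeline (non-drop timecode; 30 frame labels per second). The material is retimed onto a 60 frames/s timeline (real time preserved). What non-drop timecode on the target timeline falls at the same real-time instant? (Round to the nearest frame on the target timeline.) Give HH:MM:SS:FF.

Source frame index: (0×3600 + 2×60 + 39) × 30 + 21 = 4791.
Real time: 4791 / (30000/1001) = 1598597/10000 s.
Target frame: (1598597/10000) × (60) = 4795791/500 ≈ 9591.582 → 9592.
At 60 labels/s: frame 9592 → 00:02:39:52.

00:02:39:52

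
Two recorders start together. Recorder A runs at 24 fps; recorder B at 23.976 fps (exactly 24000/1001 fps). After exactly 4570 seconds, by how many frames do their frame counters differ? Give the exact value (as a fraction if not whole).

A emits 24 × 4570 = 109680 frames; B emits 24000/1001 × 4570 = 109680000/1001.
Difference = 109680/1001 frames (≈ 109.5704); B is behind A.

109680/1001 frames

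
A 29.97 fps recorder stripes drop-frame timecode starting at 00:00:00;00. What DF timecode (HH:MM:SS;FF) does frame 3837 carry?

Ten DF minutes hold 17982 frames, so frame 3837 lies in block 0 (frames 0–17981) with 3837 frames into that block.
The block's first minute is 1800 frames and the rest 1798 each; 3837 frames reaches minute 2, so 0 × 18 + 2 × 2 = 4 labels have been skipped so far.
Adding those back, label number 3837 + 4 = 3841 at 30 labels/s is 128 s + 1 f = 0 h 2 min 8 s frame 1, i.e. 00:02:08;01.

00:02:08;01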